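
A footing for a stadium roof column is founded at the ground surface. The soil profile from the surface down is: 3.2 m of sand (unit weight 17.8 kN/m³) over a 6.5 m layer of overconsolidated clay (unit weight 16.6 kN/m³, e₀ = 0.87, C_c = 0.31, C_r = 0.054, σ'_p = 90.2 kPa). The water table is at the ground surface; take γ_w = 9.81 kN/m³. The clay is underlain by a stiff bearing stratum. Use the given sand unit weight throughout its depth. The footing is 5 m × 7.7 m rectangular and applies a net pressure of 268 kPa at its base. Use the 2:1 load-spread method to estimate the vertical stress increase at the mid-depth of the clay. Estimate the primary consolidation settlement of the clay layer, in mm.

Mid-depth of clay below the ground surface: z = 3.2 + 6.5/2 = 6.45 m.
Total vertical stress at mid-clay: σ_v = 17.8×3.2 + 16.6×3.25 = 110.91 kPa.
Pore pressure: u = 9.81×(6.45 − 0) = 63.275 kPa.
Initial effective stress: σ'_0 = σ_v − u = 110.91 − 63.275 = 47.635 kPa.
Stress increase at mid-clay by the 2:1 spreading method:
Δσ = qBL/((B+z)(L+z)) = 268×5×7.7/((5+6.45)(7.7+6.45)) = 63.684 kPa
Final effective stress: σ'_f = 47.635 + 63.684 = 111.32 kPa.
σ'_f = 111.32 > σ'_p = 90.2 kPa, so the stress path crosses the preconsolidation pressure — recompression up to σ'_p, then virgin compression beyond:
S_c = H/(1+e₀)·[C_r·log₁₀(σ'_p/σ'_0) + C_c·log₁₀(σ'_f/σ'_p)]
    = 6.5/1.87 × [0.054×log₁₀(90.2/47.635) + 0.31×log₁₀(111.32/90.2)]
    = 3.4759 × [0.014973 + 0.028324] = 0.1505 m

S_c ≈ 150 mm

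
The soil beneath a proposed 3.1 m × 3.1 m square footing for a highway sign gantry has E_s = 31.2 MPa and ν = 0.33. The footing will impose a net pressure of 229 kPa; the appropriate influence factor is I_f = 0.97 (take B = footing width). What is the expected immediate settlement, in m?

Immediate (elastic) settlement: S_e = q·B·(1−ν²)/E_s · I_f.
E_s = 31.2 MPa = 31200 kPa.
S_e = 229 × 3.1 × (1 − 0.33²) / 31200 × 0.97
    = 229 × 3.1 × 0.8911 / 31200 × 0.97
    = 0.01967 m

S_e ≈ 0.0197 m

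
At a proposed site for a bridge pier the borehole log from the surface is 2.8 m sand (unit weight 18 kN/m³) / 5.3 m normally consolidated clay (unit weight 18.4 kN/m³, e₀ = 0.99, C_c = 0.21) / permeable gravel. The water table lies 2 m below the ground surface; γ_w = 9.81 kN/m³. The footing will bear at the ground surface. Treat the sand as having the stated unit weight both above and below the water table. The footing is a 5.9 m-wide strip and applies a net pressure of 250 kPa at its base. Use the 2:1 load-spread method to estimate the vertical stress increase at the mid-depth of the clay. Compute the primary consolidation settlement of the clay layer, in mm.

S_c ≈ 266 mm

Mid-depth of clay below the ground surface: z = 2.8 + 5.3/2 = 5.45 m.
Total vertical stress at mid-clay: σ_v = 18×2.8 + 18.4×2.65 = 99.16 kPa.
Pore pressure: u = 9.81×(5.45 − 2) = 33.845 kPa.
Initial effective stress: σ'_0 = σ_v − u = 99.16 − 33.845 = 65.315 kPa.
Stress increase at mid-clay by the 2:1 spreading method:
Δσ = qB/(B+z) = 250×5.9/(5.9+5.45) = 129.96 kPa
Final effective stress: σ'_f = σ'_0 + Δσ = 65.315 + 129.96 = 195.28 kPa.
Normally consolidated clay, so the full stress increment lies on the virgin compression line:
S_c = C_c·H/(1+e₀)·log₁₀(σ'_f/σ'_0) = 0.21×5.3/(1+0.99)×log₁₀(195.28/65.315)
    = 0.5593 × 0.47564 = 0.266 m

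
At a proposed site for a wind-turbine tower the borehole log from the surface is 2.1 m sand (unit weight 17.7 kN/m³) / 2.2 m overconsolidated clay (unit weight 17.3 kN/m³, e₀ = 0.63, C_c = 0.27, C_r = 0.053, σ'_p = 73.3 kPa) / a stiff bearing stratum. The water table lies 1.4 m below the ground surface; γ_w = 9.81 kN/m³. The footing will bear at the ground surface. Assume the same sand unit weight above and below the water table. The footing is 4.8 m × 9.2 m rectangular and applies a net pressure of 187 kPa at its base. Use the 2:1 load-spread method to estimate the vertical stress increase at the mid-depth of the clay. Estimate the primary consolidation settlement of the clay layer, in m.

Mid-depth of clay below the ground surface: z = 2.1 + 2.2/2 = 3.2 m.
Total vertical stress at mid-clay: σ_v = 17.7×2.1 + 17.3×1.1 = 56.2 kPa.
Pore pressure: u = 9.81×(3.2 − 1.4) = 17.658 kPa.
Initial effective stress: σ'_0 = σ_v − u = 56.2 − 17.658 = 38.542 kPa.
Stress increase at mid-clay by the 2:1 spreading method:
Δσ = qBL/((B+z)(L+z)) = 187×4.8×9.2/((4.8+3.2)(9.2+3.2)) = 83.245 kPa
Final effective stress: σ'_f = 38.542 + 83.245 = 121.79 kPa.
σ'_f = 121.79 > σ'_p = 73.3 kPa, so the stress path crosses the preconsolidation pressure — recompression up to σ'_p, then virgin compression beyond:
S_c = H/(1+e₀)·[C_r·log₁₀(σ'_p/σ'_0) + C_c·log₁₀(σ'_f/σ'_p)]
    = 2.2/1.63 × [0.053×log₁₀(73.3/38.542) + 0.27×log₁₀(121.79/73.3)]
    = 1.3497 × [0.014796 + 0.059537] = 0.1003 m

S_c ≈ 0.1 m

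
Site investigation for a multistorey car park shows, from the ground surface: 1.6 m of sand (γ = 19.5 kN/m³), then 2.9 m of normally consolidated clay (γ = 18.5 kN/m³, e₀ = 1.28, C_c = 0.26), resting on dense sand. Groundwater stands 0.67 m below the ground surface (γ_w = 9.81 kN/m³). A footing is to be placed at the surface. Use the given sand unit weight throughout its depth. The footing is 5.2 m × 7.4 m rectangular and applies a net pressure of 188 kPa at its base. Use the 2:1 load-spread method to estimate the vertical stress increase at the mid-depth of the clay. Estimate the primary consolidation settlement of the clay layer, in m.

Mid-depth of clay below the ground surface: z = 1.6 + 2.9/2 = 3.05 m.
Total vertical stress at mid-clay: σ_v = 19.5×1.6 + 18.5×1.45 = 58.025 kPa.
Pore pressure: u = 9.81×(3.05 − 0.67) = 23.348 kPa.
Initial effective stress: σ'_0 = σ_v − u = 58.025 − 23.348 = 34.677 kPa.
Stress increase at mid-clay by the 2:1 spreading method:
Δσ = qBL/((B+z)(L+z)) = 188×5.2×7.4/((5.2+3.05)(7.4+3.05)) = 83.912 kPa
Final effective stress: σ'_f = σ'_0 + Δσ = 34.677 + 83.912 = 118.59 kPa.
Normally consolidated clay, so the full stress increment lies on the virgin compression line:
S_c = C_c·H/(1+e₀)·log₁₀(σ'_f/σ'_0) = 0.26×2.9/(1+1.28)×log₁₀(118.59/34.677)
    = 0.3307 × 0.53401 = 0.1766 m

S_c ≈ 0.177 m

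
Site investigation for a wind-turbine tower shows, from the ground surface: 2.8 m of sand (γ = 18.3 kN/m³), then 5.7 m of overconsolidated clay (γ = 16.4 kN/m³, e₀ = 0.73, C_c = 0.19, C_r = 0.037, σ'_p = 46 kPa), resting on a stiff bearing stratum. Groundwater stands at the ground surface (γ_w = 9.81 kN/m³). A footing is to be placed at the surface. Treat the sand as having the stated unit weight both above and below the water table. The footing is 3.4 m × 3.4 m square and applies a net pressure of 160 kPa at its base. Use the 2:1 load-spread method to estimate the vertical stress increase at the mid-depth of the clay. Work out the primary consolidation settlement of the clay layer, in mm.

Mid-depth of clay below the ground surface: z = 2.8 + 5.7/2 = 5.65 m.
Total vertical stress at mid-clay: σ_v = 18.3×2.8 + 16.4×2.85 = 97.98 kPa.
Pore pressure: u = 9.81×(5.65 − 0) = 55.427 kPa.
Initial effective stress: σ'_0 = σ_v − u = 97.98 − 55.427 = 42.553 kPa.
Stress increase at mid-clay by the 2:1 spreading method:
Δσ = qBL/((B+z)(L+z)) = 160×3.4×3.4/((3.4+5.65)(3.4+5.65)) = 22.583 kPa
Final effective stress: σ'_f = 42.553 + 22.583 = 65.136 kPa.
σ'_f = 65.136 > σ'_p = 46 kPa, so the stress path crosses the preconsolidation pressure — recompression up to σ'_p, then virgin compression beyond:
S_c = H/(1+e₀)·[C_r·log₁₀(σ'_p/σ'_0) + C_c·log₁₀(σ'_f/σ'_p)]
    = 5.7/1.73 × [0.037×log₁₀(46/42.553) + 0.19×log₁₀(65.136/46)]
    = 3.2948 × [0.0012516 + 0.028702] = 0.09869 m

S_c ≈ 98.7 mm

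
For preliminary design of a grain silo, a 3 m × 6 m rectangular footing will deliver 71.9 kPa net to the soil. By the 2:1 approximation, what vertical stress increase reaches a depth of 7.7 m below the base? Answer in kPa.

Δσ_z ≈ 8.83 kPa

By the 2:1 method the load spreads at 1 horizontal : 2 vertical, so at depth z the loaded area has grown by z in each plan dimension:
Δσ = qBL/((B+z)(L+z)) = 71.9×3×6/((3+7.7)(6+7.7)) = 8.8287 kPa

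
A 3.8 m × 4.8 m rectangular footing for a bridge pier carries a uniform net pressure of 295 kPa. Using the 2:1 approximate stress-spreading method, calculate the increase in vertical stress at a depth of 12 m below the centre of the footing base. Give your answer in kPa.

By the 2:1 method the load spreads at 1 horizontal : 2 vertical, so at depth z the loaded area has grown by z in each plan dimension:
Δσ = qBL/((B+z)(L+z)) = 295×3.8×4.8/((3.8+12)(4.8+12)) = 20.271 kPa

Δσ_z ≈ 20.3 kPa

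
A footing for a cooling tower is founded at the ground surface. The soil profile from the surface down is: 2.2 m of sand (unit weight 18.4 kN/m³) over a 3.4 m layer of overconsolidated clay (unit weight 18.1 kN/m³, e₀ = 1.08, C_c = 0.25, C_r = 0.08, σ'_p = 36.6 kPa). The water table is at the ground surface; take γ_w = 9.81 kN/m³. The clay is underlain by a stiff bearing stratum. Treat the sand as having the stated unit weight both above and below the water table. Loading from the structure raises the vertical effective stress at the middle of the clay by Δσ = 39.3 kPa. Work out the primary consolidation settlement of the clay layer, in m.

Mid-depth of clay below the ground surface: z = 2.2 + 3.4/2 = 3.9 m.
Total vertical stress at mid-clay: σ_v = 18.4×2.2 + 18.1×1.7 = 71.25 kPa.
Pore pressure: u = 9.81×(3.9 − 0) = 38.259 kPa.
Initial effective stress: σ'_0 = σ_v − u = 71.25 − 38.259 = 32.991 kPa.
Final effective stress: σ'_f = 32.991 + 39.3 = 72.291 kPa.
σ'_f = 72.291 > σ'_p = 36.6 kPa, so the stress path crosses the preconsolidation pressure — recompression up to σ'_p, then virgin compression beyond:
S_c = H/(1+e₀)·[C_r·log₁₀(σ'_p/σ'_0) + C_c·log₁₀(σ'_f/σ'_p)]
    = 3.4/2.08 × [0.08×log₁₀(36.6/32.991) + 0.25×log₁₀(72.291/36.6)]
    = 1.6346 × [0.0036068 + 0.073901] = 0.1267 m

S_c ≈ 0.127 m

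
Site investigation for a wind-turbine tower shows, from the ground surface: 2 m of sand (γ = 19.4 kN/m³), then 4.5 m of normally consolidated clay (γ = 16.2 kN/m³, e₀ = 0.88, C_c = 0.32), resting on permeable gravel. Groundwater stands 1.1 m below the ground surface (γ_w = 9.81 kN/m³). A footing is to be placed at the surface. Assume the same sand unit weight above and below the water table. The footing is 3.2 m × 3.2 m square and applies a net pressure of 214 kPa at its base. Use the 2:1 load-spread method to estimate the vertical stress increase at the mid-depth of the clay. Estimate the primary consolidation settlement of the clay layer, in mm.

Mid-depth of clay below the ground surface: z = 2 + 4.5/2 = 4.25 m.
Total vertical stress at mid-clay: σ_v = 19.4×2 + 16.2×2.25 = 75.25 kPa.
Pore pressure: u = 9.81×(4.25 − 1.1) = 30.902 kPa.
Initial effective stress: σ'_0 = σ_v − u = 75.25 − 30.902 = 44.348 kPa.
Stress increase at mid-clay by the 2:1 spreading method:
Δσ = qBL/((B+z)(L+z)) = 214×3.2×3.2/((3.2+4.25)(3.2+4.25)) = 39.482 kPa
Final effective stress: σ'_f = σ'_0 + Δσ = 44.348 + 39.482 = 83.83 kPa.
Normally consolidated clay, so the full stress increment lies on the virgin compression line:
S_c = C_c·H/(1+e₀)·log₁₀(σ'_f/σ'_0) = 0.32×4.5/(1+0.88)×log₁₀(83.83/44.348)
    = 0.76596 × 0.27653 = 0.2118 m

S_c ≈ 212 mm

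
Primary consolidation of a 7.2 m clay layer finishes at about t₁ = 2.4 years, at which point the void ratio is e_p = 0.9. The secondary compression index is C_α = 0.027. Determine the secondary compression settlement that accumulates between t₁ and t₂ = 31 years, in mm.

S_s ≈ 114 mm

Secondary compression: S_s = C_α·H/(1+e_p)·log₁₀(t₂/t₁)
S_s = 0.027×7.2/(1+0.9)×log₁₀(31/2.4)
    = 0.1023 × 1.111 = 0.1137 m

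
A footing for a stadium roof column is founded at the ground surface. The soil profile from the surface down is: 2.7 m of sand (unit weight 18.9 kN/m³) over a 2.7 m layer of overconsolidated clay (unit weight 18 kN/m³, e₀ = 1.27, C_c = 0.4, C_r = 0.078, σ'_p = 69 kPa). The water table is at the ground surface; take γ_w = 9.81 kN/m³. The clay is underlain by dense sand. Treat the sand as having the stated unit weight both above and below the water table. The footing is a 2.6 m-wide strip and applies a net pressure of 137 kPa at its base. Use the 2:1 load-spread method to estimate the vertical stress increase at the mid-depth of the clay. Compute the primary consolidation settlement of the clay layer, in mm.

S_c ≈ 79.6 mm

Mid-depth of clay below the ground surface: z = 2.7 + 2.7/2 = 4.05 m.
Total vertical stress at mid-clay: σ_v = 18.9×2.7 + 18×1.35 = 75.33 kPa.
Pore pressure: u = 9.81×(4.05 − 0) = 39.73 kPa.
Initial effective stress: σ'_0 = σ_v − u = 75.33 − 39.73 = 35.6 kPa.
Stress increase at mid-clay by the 2:1 spreading method:
Δσ = qB/(B+z) = 137×2.6/(2.6+4.05) = 53.564 kPa
Final effective stress: σ'_f = 35.6 + 53.564 = 89.164 kPa.
σ'_f = 89.164 > σ'_p = 69 kPa, so the stress path crosses the preconsolidation pressure — recompression up to σ'_p, then virgin compression beyond:
S_c = H/(1+e₀)·[C_r·log₁₀(σ'_p/σ'_0) + C_c·log₁₀(σ'_f/σ'_p)]
    = 2.7/2.27 × [0.078×log₁₀(69/35.6) + 0.4×log₁₀(89.164/69)]
    = 1.1894 × [0.022417 + 0.044536] = 0.07963 m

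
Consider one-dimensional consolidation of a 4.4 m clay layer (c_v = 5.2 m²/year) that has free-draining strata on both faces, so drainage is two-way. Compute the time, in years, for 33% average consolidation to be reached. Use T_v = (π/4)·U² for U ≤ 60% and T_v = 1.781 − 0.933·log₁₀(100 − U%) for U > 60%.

Drainage path length: H_d = H/2 = 2.2 m (double drainage).
U ≤ 60%: T_v = (π/4)·U² = (π/4)×0.33² = 0.08553.
t = T_v·H_d²/c_v = 0.08553×2.2²/5.2 = 0.07961 years.

t ≈ 0.0796 years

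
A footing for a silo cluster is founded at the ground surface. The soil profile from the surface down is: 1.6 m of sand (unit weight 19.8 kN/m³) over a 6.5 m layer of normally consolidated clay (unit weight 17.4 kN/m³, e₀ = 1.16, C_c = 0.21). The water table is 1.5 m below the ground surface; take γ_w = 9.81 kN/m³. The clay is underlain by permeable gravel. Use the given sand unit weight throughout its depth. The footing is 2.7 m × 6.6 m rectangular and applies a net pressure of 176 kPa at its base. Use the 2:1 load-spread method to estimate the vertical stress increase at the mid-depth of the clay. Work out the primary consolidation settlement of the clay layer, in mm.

Mid-depth of clay below the ground surface: z = 1.6 + 6.5/2 = 4.85 m.
Total vertical stress at mid-clay: σ_v = 19.8×1.6 + 17.4×3.25 = 88.23 kPa.
Pore pressure: u = 9.81×(4.85 − 1.5) = 32.864 kPa.
Initial effective stress: σ'_0 = σ_v − u = 88.23 − 32.864 = 55.366 kPa.
Stress increase at mid-clay by the 2:1 spreading method:
Δσ = qBL/((B+z)(L+z)) = 176×2.7×6.6/((2.7+4.85)(6.6+4.85)) = 36.28 kPa
Final effective stress: σ'_f = σ'_0 + Δσ = 55.366 + 36.28 = 91.646 kPa.
Normally consolidated clay, so the full stress increment lies on the virgin compression line:
S_c = C_c·H/(1+e₀)·log₁₀(σ'_f/σ'_0) = 0.21×6.5/(1+1.16)×log₁₀(91.646/55.366)
    = 0.63194 × 0.21887 = 0.1383 m

S_c ≈ 138 mm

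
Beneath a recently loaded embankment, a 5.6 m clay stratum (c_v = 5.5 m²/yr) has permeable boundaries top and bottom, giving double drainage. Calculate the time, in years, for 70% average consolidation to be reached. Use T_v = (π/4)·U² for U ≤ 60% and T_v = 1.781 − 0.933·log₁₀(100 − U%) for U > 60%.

Drainage path length: H_d = H/2 = 2.8 m (double drainage).
U > 60%: T_v = 1.781 − 0.933·log₁₀(100 − 70) = 0.40285.
t = T_v·H_d²/c_v = 0.40285×2.8²/5.5 = 0.5742 years.

t ≈ 0.574 years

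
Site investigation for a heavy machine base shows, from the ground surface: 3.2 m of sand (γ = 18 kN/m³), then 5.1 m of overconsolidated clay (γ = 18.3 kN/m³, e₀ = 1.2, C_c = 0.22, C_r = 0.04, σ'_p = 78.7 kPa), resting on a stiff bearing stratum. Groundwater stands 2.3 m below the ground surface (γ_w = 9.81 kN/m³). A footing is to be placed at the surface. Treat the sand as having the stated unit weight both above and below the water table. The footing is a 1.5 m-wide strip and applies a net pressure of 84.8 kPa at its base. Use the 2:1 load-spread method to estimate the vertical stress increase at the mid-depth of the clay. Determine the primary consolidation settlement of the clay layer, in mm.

Mid-depth of clay below the ground surface: z = 3.2 + 5.1/2 = 5.75 m.
Total vertical stress at mid-clay: σ_v = 18×3.2 + 18.3×2.55 = 104.27 kPa.
Pore pressure: u = 9.81×(5.75 − 2.3) = 33.845 kPa.
Initial effective stress: σ'_0 = σ_v − u = 104.27 − 33.845 = 70.425 kPa.
Stress increase at mid-clay by the 2:1 spreading method:
Δσ = qB/(B+z) = 84.8×1.5/(1.5+5.75) = 17.545 kPa
Final effective stress: σ'_f = 70.425 + 17.545 = 87.97 kPa.
σ'_f = 87.97 > σ'_p = 78.7 kPa, so the stress path crosses the preconsolidation pressure — recompression up to σ'_p, then virgin compression beyond:
S_c = H/(1+e₀)·[C_r·log₁₀(σ'_p/σ'_0) + C_c·log₁₀(σ'_f/σ'_p)]
    = 5.1/2.2 × [0.04×log₁₀(78.7/70.425) + 0.22×log₁₀(87.97/78.7)]
    = 2.3182 × [0.0019299 + 0.010639] = 0.02914 m

S_c ≈ 29.1 mm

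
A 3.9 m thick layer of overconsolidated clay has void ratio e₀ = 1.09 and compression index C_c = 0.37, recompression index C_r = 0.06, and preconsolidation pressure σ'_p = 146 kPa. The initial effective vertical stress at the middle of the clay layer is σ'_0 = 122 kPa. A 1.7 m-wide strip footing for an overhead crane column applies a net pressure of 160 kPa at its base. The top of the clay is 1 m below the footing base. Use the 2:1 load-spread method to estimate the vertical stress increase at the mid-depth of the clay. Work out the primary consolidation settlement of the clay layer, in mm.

Mid-depth of clay below the footing base: z = 1 + 3.9/2 = 2.95 m.
Stress increase at mid-clay by the 2:1 spreading method:
Δσ = qB/(B+z) = 160×1.7/(1.7+2.95) = 58.495 kPa
Final effective stress: σ'_f = 122 + 58.495 = 180.5 kPa.
σ'_f = 180.5 > σ'_p = 146 kPa, so the stress path crosses the preconsolidation pressure — recompression up to σ'_p, then virgin compression beyond:
S_c = H/(1+e₀)·[C_r·log₁₀(σ'_p/σ'_0) + C_c·log₁₀(σ'_f/σ'_p)]
    = 3.9/2.09 × [0.06×log₁₀(146/122) + 0.37×log₁₀(180.5/146)]
    = 1.866 × [0.0046796 + 0.034086] = 0.07234 m

S_c ≈ 72.3 mm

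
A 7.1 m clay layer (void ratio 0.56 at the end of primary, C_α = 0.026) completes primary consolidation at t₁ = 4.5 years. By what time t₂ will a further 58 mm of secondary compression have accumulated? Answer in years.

t₂ ≈ 13.9 years

S_s = C_α·H/(1+e_p)·log₁₀(t₂/t₁) ⇒ log₁₀(t₂/t₁) = S_s·(1+e_p)/(C_α·H).
log₁₀(t₂/t₁) = 0.058 × (1+0.56) / (0.026×7.1) = 0.4901
t₂ = t₁ × 10^0.4901 = 4.5 × 3.091 = 13.91 years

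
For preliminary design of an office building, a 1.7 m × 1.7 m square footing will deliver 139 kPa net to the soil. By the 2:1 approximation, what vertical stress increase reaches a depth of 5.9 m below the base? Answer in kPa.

By the 2:1 method the load spreads at 1 horizontal : 2 vertical, so at depth z the loaded area has grown by z in each plan dimension:
Δσ = qBL/((B+z)(L+z)) = 139×1.7×1.7/((1.7+5.9)(1.7+5.9)) = 6.9548 kPa

Δσ_z ≈ 6.95 kPa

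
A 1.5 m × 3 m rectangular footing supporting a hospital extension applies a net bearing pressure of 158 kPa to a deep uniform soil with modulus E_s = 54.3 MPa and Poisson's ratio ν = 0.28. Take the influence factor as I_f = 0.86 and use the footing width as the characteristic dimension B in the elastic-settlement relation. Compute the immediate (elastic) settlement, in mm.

Immediate (elastic) settlement: S_e = q·B·(1−ν²)/E_s · I_f.
E_s = 54.3 MPa = 54300 kPa.
S_e = 158 × 1.5 × (1 − 0.28²) / 54300 × 0.86
    = 158 × 1.5 × 0.9216 / 54300 × 0.86
    = 0.003459 m = 3.459 mm

S_e ≈ 3.46 mm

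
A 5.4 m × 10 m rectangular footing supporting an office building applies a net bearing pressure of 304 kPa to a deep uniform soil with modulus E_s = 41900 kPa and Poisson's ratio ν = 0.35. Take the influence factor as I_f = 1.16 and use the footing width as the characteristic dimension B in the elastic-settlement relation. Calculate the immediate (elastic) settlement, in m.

Immediate (elastic) settlement: S_e = q·B·(1−ν²)/E_s · I_f.
S_e = 304 × 5.4 × (1 − 0.35²) / 41900 × 1.16
    = 304 × 5.4 × 0.8775 / 41900 × 1.16
    = 0.03988 m

S_e ≈ 0.0399 m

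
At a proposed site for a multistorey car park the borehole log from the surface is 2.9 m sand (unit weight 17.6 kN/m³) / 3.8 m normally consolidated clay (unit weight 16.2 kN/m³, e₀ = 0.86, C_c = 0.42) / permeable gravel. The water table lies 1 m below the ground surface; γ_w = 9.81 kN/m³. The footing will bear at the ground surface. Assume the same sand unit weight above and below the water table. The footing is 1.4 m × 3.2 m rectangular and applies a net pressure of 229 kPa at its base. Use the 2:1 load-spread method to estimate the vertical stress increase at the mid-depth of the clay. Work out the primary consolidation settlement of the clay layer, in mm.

S_c ≈ 142 mm

Mid-depth of clay below the ground surface: z = 2.9 + 3.8/2 = 4.8 m.
Total vertical stress at mid-clay: σ_v = 17.6×2.9 + 16.2×1.9 = 81.82 kPa.
Pore pressure: u = 9.81×(4.8 − 1) = 37.278 kPa.
Initial effective stress: σ'_0 = σ_v − u = 81.82 − 37.278 = 44.542 kPa.
Stress increase at mid-clay by the 2:1 spreading method:
Δσ = qBL/((B+z)(L+z)) = 229×1.4×3.2/((1.4+4.8)(3.2+4.8)) = 20.684 kPa
Final effective stress: σ'_f = σ'_0 + Δσ = 44.542 + 20.684 = 65.226 kPa.
Normally consolidated clay, so the full stress increment lies on the virgin compression line:
S_c = C_c·H/(1+e₀)·log₁₀(σ'_f/σ'_0) = 0.42×3.8/(1+0.86)×log₁₀(65.226/44.542)
    = 0.85806 × 0.16565 = 0.1421 m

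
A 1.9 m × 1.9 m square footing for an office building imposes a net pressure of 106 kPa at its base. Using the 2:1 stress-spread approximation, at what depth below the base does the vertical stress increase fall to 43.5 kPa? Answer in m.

2:1 spreading — at depth z the loaded area has grown by z in each plan dimension:
qB²/(B+z)² = Δσ_z ⇒ z = B(√(q/Δσ_z) − 1) = 1.9×(√(106/43.5) − 1) = 1.066 m

z ≈ 1.07 m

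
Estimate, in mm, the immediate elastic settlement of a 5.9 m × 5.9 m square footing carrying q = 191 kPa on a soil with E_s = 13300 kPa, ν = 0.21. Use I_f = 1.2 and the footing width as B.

Immediate (elastic) settlement: S_e = q·B·(1−ν²)/E_s · I_f.
S_e = 191 × 5.9 × (1 − 0.21²) / 13300 × 1.2
    = 191 × 5.9 × 0.9559 / 13300 × 1.2
    = 0.09719 m = 97.19 mm

S_e ≈ 97.2 mm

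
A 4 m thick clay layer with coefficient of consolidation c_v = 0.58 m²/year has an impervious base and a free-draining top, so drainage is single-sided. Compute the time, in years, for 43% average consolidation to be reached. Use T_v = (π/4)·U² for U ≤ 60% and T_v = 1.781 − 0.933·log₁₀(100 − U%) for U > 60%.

Drainage path length: H_d = H = 4 m (single drainage).
U ≤ 60%: T_v = (π/4)·U² = (π/4)×0.43² = 0.14522.
t = T_v·H_d²/c_v = 0.14522×4²/0.58 = 4.006 years.

t ≈ 4.01 years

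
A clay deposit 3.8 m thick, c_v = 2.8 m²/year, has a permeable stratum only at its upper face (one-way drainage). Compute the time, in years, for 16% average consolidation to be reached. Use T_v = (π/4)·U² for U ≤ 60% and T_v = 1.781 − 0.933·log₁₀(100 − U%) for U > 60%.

t ≈ 0.104 years

Drainage path length: H_d = H = 3.8 m (single drainage).
U ≤ 60%: T_v = (π/4)·U² = (π/4)×0.16² = 0.020106.
t = T_v·H_d²/c_v = 0.020106×3.8²/2.8 = 0.1037 years.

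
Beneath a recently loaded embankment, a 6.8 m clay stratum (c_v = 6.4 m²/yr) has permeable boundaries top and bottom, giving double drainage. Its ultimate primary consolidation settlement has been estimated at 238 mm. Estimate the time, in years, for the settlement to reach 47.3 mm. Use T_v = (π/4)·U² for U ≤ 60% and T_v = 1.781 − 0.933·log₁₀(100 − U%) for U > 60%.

Drainage path length: H_d = H/2 = 3.4 m (double drainage).
U = S(t)/S_ult = 47.3/238 = 0.1987.
U ≤ 60%: T_v = (π/4)·U² = (π/4)×0.19874² = 0.031021.
t = T_v·H_d²/c_v = 0.031021×3.4²/6.4 = 0.05603 years.

t ≈ 0.056 years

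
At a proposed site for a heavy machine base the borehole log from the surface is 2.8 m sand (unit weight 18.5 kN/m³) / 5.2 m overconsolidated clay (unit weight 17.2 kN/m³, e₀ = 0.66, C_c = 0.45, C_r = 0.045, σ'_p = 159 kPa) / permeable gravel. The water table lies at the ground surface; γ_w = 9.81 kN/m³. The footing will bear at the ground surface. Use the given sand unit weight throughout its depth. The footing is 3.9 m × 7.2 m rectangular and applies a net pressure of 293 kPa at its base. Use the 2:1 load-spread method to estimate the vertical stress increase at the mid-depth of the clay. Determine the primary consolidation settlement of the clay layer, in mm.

Mid-depth of clay below the ground surface: z = 2.8 + 5.2/2 = 5.4 m.
Total vertical stress at mid-clay: σ_v = 18.5×2.8 + 17.2×2.6 = 96.52 kPa.
Pore pressure: u = 9.81×(5.4 − 0) = 52.974 kPa.
Initial effective stress: σ'_0 = σ_v − u = 96.52 − 52.974 = 43.546 kPa.
Stress increase at mid-clay by the 2:1 spreading method:
Δσ = qBL/((B+z)(L+z)) = 293×3.9×7.2/((3.9+5.4)(7.2+5.4)) = 70.212 kPa
Final effective stress: σ'_f = 43.546 + 70.212 = 113.76 kPa.
σ'_f = 113.76 ≤ σ'_p = 159 kPa, so the clay remains overconsolidated and only the recompression index applies:
S_c = C_r·H/(1+e₀)·log₁₀(σ'_f/σ'_0) = 0.045×5.2/1.66×log₁₀(113.76/43.546)
    = 0.14096 × 0.41704 = 0.05879 m

S_c ≈ 58.8 mm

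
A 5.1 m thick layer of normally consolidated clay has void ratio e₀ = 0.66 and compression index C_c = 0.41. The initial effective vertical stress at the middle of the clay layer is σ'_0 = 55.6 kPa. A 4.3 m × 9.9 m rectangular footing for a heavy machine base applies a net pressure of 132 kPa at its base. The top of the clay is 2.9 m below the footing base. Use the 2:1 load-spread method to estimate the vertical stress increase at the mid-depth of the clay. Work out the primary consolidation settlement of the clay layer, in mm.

Mid-depth of clay below the footing base: z = 2.9 + 5.1/2 = 5.45 m.
Stress increase at mid-clay by the 2:1 spreading method:
Δσ = qBL/((B+z)(L+z)) = 132×4.3×9.9/((4.3+5.45)(9.9+5.45)) = 37.546 kPa
Final effective stress: σ'_f = σ'_0 + Δσ = 55.6 + 37.546 = 93.146 kPa.
Normally consolidated clay, so the full stress increment lies on the virgin compression line:
S_c = C_c·H/(1+e₀)·log₁₀(σ'_f/σ'_0) = 0.41×5.1/(1+0.66)×log₁₀(93.146/55.6)
    = 1.2596 × 0.22409 = 0.2823 m

S_c ≈ 282 mm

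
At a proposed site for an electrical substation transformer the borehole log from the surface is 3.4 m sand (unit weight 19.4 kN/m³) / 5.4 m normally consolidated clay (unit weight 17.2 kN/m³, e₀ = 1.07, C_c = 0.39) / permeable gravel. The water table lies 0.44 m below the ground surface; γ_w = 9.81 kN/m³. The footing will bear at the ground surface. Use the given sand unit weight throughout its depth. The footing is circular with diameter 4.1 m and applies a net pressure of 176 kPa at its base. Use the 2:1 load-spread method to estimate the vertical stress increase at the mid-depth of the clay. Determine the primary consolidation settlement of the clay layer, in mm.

S_c ≈ 179 mm

Mid-depth of clay below the ground surface: z = 3.4 + 5.4/2 = 6.1 m.
Total vertical stress at mid-clay: σ_v = 19.4×3.4 + 17.2×2.7 = 112.4 kPa.
Pore pressure: u = 9.81×(6.1 − 0.44) = 55.525 kPa.
Initial effective stress: σ'_0 = σ_v − u = 112.4 − 55.525 = 56.875 kPa.
Stress increase at mid-clay by the 2:1 spreading method:
Δσ ≈ qD²/(D+z)² = 176×4.1²/(4.1+6.1)² = 28.437 kPa
Final effective stress: σ'_f = σ'_0 + Δσ = 56.875 + 28.437 = 85.312 kPa.
Normally consolidated clay, so the full stress increment lies on the virgin compression line:
S_c = C_c·H/(1+e₀)·log₁₀(σ'_f/σ'_0) = 0.39×5.4/(1+1.07)×log₁₀(85.312/56.875)
    = 1.0174 × 0.17609 = 0.1792 m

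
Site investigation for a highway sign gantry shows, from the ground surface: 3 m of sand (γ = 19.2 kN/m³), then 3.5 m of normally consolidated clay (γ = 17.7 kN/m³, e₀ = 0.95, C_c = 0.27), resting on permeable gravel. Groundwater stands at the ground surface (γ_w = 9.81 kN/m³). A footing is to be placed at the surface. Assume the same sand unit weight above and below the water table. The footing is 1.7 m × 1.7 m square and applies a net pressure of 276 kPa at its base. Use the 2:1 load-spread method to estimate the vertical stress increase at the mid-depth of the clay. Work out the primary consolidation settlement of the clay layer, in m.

S_c ≈ 0.0792 m

Mid-depth of clay below the ground surface: z = 3 + 3.5/2 = 4.75 m.
Total vertical stress at mid-clay: σ_v = 19.2×3 + 17.7×1.75 = 88.575 kPa.
Pore pressure: u = 9.81×(4.75 − 0) = 46.598 kPa.
Initial effective stress: σ'_0 = σ_v − u = 88.575 − 46.598 = 41.977 kPa.
Stress increase at mid-clay by the 2:1 spreading method:
Δσ = qBL/((B+z)(L+z)) = 276×1.7×1.7/((1.7+4.75)(1.7+4.75)) = 19.173 kPa
Final effective stress: σ'_f = σ'_0 + Δσ = 41.977 + 19.173 = 61.15 kPa.
Normally consolidated clay, so the full stress increment lies on the virgin compression line:
S_c = C_c·H/(1+e₀)·log₁₀(σ'_f/σ'_0) = 0.27×3.5/(1+0.95)×log₁₀(61.15/41.977)
    = 0.48462 × 0.16339 = 0.07918 m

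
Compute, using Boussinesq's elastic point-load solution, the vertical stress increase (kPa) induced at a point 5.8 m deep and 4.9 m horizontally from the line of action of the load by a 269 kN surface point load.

Δσ_z ≈ 0.993 kPa

Boussinesq vertical stress below a point load on an elastic half-space:
Δσ_z = 3P/(2πz²) · [1 + (r/z)²]^(−5/2)
r/z = 4.9/5.8 = 0.84483; [1+(r/z)²]^(−5/2) = 0.2601.
Δσ_z = 3×269/(2π×5.8²) × 0.2601 = 3.818 × 0.2601 = 0.9931 kPa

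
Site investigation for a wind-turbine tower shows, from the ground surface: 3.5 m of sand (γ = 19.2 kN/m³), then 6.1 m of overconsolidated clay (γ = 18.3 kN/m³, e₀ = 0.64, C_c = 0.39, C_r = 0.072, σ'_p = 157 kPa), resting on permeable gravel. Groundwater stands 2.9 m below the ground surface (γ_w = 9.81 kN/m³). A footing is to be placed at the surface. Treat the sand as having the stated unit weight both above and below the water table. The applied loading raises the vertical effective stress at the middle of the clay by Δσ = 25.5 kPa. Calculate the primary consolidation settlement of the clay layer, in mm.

S_c ≈ 29.8 mm

Mid-depth of clay below the ground surface: z = 3.5 + 6.1/2 = 6.55 m.
Total vertical stress at mid-clay: σ_v = 19.2×3.5 + 18.3×3.05 = 123.02 kPa.
Pore pressure: u = 9.81×(6.55 − 2.9) = 35.806 kPa.
Initial effective stress: σ'_0 = σ_v − u = 123.02 − 35.806 = 87.214 kPa.
Final effective stress: σ'_f = 87.214 + 25.5 = 112.71 kPa.
σ'_f = 112.71 ≤ σ'_p = 157 kPa, so the clay remains overconsolidated and only the recompression index applies:
S_c = C_r·H/(1+e₀)·log₁₀(σ'_f/σ'_0) = 0.072×6.1/1.64×log₁₀(112.71/87.214)
    = 0.2678 × 0.11138 = 0.02983 m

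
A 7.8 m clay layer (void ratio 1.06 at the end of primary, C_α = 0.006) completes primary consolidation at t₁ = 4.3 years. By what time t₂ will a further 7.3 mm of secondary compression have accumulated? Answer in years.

S_s = C_α·H/(1+e_p)·log₁₀(t₂/t₁) ⇒ log₁₀(t₂/t₁) = S_s·(1+e_p)/(C_α·H).
log₁₀(t₂/t₁) = 0.0073 × (1+1.06) / (0.006×7.8) = 0.3213
t₂ = t₁ × 10^0.3213 = 4.3 × 2.096 = 9.011 years

t₂ ≈ 9.01 years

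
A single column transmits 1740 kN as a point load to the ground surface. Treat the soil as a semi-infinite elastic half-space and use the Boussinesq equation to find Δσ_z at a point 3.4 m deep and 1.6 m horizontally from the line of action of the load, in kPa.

Δσ_z ≈ 43.6 kPa

Boussinesq vertical stress below a point load on an elastic half-space:
Δσ_z = 3P/(2πz²) · [1 + (r/z)²]^(−5/2)
r/z = 1.6/3.4 = 0.47059; [1+(r/z)²]^(−5/2) = 0.60647.
Δσ_z = 3×1740/(2π×3.4²) × 0.60647 = 71.868 × 0.60647 = 43.59 kPa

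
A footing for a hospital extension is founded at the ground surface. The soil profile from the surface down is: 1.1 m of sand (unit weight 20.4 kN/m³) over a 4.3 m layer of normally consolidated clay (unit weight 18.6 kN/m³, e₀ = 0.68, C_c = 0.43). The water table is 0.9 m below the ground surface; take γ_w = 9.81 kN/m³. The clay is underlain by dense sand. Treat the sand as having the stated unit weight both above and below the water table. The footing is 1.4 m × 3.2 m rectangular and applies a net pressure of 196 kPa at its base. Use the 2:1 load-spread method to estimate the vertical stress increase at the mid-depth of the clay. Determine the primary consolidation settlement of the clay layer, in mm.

Mid-depth of clay below the ground surface: z = 1.1 + 4.3/2 = 3.25 m.
Total vertical stress at mid-clay: σ_v = 20.4×1.1 + 18.6×2.15 = 62.43 kPa.
Pore pressure: u = 9.81×(3.25 − 0.9) = 23.054 kPa.
Initial effective stress: σ'_0 = σ_v − u = 62.43 − 23.054 = 39.376 kPa.
Stress increase at mid-clay by the 2:1 spreading method:
Δσ = qBL/((B+z)(L+z)) = 196×1.4×3.2/((1.4+3.25)(3.2+3.25)) = 29.277 kPa
Final effective stress: σ'_f = σ'_0 + Δσ = 39.376 + 29.277 = 68.653 kPa.
Normally consolidated clay, so the full stress increment lies on the virgin compression line:
S_c = C_c·H/(1+e₀)·log₁₀(σ'_f/σ'_0) = 0.43×4.3/(1+0.68)×log₁₀(68.653/39.376)
    = 1.1006 × 0.24143 = 0.2657 m

S_c ≈ 266 mm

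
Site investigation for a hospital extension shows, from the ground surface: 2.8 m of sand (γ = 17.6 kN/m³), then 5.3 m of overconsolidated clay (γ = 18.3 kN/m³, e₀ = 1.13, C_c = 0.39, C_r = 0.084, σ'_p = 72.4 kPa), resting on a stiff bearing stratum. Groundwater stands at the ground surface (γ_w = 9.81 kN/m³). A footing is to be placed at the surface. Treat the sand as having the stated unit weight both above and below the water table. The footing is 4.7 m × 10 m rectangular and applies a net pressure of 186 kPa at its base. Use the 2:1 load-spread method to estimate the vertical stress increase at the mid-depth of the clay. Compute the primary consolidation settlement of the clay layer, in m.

S_c ≈ 0.181 m

Mid-depth of clay below the ground surface: z = 2.8 + 5.3/2 = 5.45 m.
Total vertical stress at mid-clay: σ_v = 17.6×2.8 + 18.3×2.65 = 97.775 kPa.
Pore pressure: u = 9.81×(5.45 − 0) = 53.465 kPa.
Initial effective stress: σ'_0 = σ_v − u = 97.775 − 53.465 = 44.31 kPa.
Stress increase at mid-clay by the 2:1 spreading method:
Δσ = qBL/((B+z)(L+z)) = 186×4.7×10/((4.7+5.45)(10+5.45)) = 55.746 kPa
Final effective stress: σ'_f = 44.31 + 55.746 = 100.06 kPa.
σ'_f = 100.06 > σ'_p = 72.4 kPa, so the stress path crosses the preconsolidation pressure — recompression up to σ'_p, then virgin compression beyond:
S_c = H/(1+e₀)·[C_r·log₁₀(σ'_p/σ'_0) + C_c·log₁₀(σ'_f/σ'_p)]
    = 5.3/2.13 × [0.084×log₁₀(72.4/44.31) + 0.39×log₁₀(100.06/72.4)]
    = 2.4883 × [0.017912 + 0.054804] = 0.1809 m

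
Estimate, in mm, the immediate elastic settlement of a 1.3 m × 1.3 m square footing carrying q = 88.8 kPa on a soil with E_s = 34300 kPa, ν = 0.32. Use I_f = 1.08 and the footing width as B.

S_e ≈ 3.26 mm

Immediate (elastic) settlement: S_e = q·B·(1−ν²)/E_s · I_f.
S_e = 88.8 × 1.3 × (1 − 0.32²) / 34300 × 1.08
    = 88.8 × 1.3 × 0.8976 / 34300 × 1.08
    = 0.003263 m = 3.263 mm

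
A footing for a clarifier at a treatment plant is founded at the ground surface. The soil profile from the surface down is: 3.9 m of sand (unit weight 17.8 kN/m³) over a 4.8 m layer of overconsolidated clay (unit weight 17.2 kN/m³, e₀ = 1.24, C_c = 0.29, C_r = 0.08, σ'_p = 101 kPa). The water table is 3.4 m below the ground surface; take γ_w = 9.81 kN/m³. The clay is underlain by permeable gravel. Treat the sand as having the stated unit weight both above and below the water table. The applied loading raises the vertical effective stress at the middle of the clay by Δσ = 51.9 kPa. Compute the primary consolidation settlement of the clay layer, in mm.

Mid-depth of clay below the ground surface: z = 3.9 + 4.8/2 = 6.3 m.
Total vertical stress at mid-clay: σ_v = 17.8×3.9 + 17.2×2.4 = 110.7 kPa.
Pore pressure: u = 9.81×(6.3 − 3.4) = 28.449 kPa.
Initial effective stress: σ'_0 = σ_v − u = 110.7 − 28.449 = 82.251 kPa.
Final effective stress: σ'_f = 82.251 + 51.9 = 134.15 kPa.
σ'_f = 134.15 > σ'_p = 101 kPa, so the stress path crosses the preconsolidation pressure — recompression up to σ'_p, then virgin compression beyond:
S_c = H/(1+e₀)·[C_r·log₁₀(σ'_p/σ'_0) + C_c·log₁₀(σ'_f/σ'_p)]
    = 4.8/2.24 × [0.08×log₁₀(101/82.251) + 0.29×log₁₀(134.15/101)]
    = 2.1429 × [0.0071344 + 0.035748] = 0.09189 m

S_c ≈ 91.9 mm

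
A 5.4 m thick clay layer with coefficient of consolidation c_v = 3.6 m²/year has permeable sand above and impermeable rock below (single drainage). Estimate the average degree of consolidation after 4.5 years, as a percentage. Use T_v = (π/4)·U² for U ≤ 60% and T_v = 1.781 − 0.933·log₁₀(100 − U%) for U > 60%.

U ≈ 79.4 %

Drainage path length: H_d = H = 5.4 m (single drainage).
T_v = c_v·t/H_d² = 3.6×4.5/5.4² = 0.55556.
T_v = 0.55556 corresponds to the U > 60% branch:
U = 1 − 10^((1.781 − T_v)/0.933)/100 = 0.7942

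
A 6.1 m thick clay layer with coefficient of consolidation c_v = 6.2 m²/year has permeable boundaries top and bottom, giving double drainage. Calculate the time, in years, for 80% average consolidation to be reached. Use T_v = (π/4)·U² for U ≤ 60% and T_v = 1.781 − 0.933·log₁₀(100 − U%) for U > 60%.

Drainage path length: H_d = H/2 = 3.05 m (double drainage).
U > 60%: T_v = 1.781 − 0.933·log₁₀(100 − 80) = 0.56714.
t = T_v·H_d²/c_v = 0.56714×3.05²/6.2 = 0.8509 years.

t ≈ 0.851 years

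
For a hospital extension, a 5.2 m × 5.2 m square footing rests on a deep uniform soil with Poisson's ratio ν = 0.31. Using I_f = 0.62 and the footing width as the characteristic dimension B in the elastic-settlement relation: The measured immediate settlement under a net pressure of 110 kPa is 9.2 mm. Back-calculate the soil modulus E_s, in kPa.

E_s ≈ 34800 kPa

S_e = q·B·(1−ν²)/E_s · I_f  ⇒  E_s = q·B·(1−ν²)·I_f / S_e.
E_s = 110 × 5.2 × 0.9039 × 0.62 / 0.0092 = 34840 kPa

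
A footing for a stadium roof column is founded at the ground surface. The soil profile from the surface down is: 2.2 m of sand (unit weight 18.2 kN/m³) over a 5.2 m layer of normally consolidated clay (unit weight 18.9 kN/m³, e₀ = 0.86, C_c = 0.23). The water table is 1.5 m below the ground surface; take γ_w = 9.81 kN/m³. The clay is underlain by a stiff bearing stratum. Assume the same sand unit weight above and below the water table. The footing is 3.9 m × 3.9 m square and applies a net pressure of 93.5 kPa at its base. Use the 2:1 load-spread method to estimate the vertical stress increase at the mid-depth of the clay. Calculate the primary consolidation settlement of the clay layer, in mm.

S_c ≈ 79.8 mm

Mid-depth of clay below the ground surface: z = 2.2 + 5.2/2 = 4.8 m.
Total vertical stress at mid-clay: σ_v = 18.2×2.2 + 18.9×2.6 = 89.18 kPa.
Pore pressure: u = 9.81×(4.8 − 1.5) = 32.373 kPa.
Initial effective stress: σ'_0 = σ_v − u = 89.18 − 32.373 = 56.807 kPa.
Stress increase at mid-clay by the 2:1 spreading method:
Δσ = qBL/((B+z)(L+z)) = 93.5×3.9×3.9/((3.9+4.8)(3.9+4.8)) = 18.789 kPa
Final effective stress: σ'_f = σ'_0 + Δσ = 56.807 + 18.789 = 75.596 kPa.
Normally consolidated clay, so the full stress increment lies on the virgin compression line:
S_c = C_c·H/(1+e₀)·log₁₀(σ'_f/σ'_0) = 0.23×5.2/(1+0.86)×log₁₀(75.596/56.807)
    = 0.64301 × 0.1241 = 0.0798 m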